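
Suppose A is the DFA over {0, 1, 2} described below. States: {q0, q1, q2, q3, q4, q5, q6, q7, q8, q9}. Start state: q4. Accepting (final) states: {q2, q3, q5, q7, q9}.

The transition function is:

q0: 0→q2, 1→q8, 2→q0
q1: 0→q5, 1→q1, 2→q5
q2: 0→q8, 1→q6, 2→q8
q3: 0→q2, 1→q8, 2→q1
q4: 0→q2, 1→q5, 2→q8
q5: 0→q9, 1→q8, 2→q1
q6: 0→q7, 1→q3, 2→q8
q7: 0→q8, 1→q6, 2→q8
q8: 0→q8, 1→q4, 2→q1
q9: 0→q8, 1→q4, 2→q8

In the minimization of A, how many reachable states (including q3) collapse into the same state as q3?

2

States {q0} cannot be reached from the start state, so discard them.
Start with accepting vs non-accepting: {q2,q3,q5,q7,q9} | {q1,q4,q6,q8}.
On input 0, block {q2,q3,q5,q7,q9} splits into {q2,q7,q9} and {q3,q5}.
Split {q1,q4,q6,q8} by δ(·,0) → {q4,q6} and {q1} and {q8}.
The partition is now stable with 5 blocks: {q2,q7,q9} | {q4,q6} | {q3,q5} | {q1} | {q8}.
The equivalence class containing q3 is {q3,q5}, of size 2.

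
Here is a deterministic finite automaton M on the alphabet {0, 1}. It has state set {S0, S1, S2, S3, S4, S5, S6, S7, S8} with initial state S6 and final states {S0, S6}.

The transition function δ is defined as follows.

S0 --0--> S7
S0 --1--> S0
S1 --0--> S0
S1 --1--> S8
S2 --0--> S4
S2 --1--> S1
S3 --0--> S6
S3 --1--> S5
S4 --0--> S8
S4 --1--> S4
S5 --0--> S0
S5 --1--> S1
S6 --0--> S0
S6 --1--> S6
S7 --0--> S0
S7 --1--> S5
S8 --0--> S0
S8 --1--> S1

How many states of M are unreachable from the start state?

3

Starting at S6 and following transitions, the reachable set is {S0, S1, S5, S6, S7, S8}. That leaves S2, S3, S4 unreachable — 3 in total.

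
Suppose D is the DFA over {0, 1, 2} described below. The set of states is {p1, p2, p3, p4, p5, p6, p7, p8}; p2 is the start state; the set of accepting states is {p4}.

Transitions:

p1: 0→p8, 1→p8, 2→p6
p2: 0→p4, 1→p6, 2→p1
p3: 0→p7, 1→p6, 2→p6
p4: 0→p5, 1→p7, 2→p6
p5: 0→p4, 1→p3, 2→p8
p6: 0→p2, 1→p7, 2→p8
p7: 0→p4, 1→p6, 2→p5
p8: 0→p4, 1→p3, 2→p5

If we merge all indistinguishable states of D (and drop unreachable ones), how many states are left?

7

Every state is reachable, so we keep all 8.
Start with accepting vs non-accepting: {p4} | {p1,p2,p3,p5,p6,p7,p8}.
Refine {p1,p2,p3,p5,p6,p7,p8} on symbol 0: members go to different blocks, giving {p2,p5,p7,p8} and {p1,p3,p6}.
Split {p2,p5,p7,p8} by δ(·,2) → {p5,p7,p8} and {p2}.
Refine {p1,p3,p6} on symbol 0: members go to different blocks, giving {p1,p3} and {p6}.
On input 1, block {p5,p7,p8} splits into {p5,p8} and {p7}.
Split {p1,p3} by δ(·,0) → {p1} and {p3}.
The partition is now stable with 7 blocks: {p4} | {p5,p8} | {p1} | {p2} | {p6} | {p7} | {p3}.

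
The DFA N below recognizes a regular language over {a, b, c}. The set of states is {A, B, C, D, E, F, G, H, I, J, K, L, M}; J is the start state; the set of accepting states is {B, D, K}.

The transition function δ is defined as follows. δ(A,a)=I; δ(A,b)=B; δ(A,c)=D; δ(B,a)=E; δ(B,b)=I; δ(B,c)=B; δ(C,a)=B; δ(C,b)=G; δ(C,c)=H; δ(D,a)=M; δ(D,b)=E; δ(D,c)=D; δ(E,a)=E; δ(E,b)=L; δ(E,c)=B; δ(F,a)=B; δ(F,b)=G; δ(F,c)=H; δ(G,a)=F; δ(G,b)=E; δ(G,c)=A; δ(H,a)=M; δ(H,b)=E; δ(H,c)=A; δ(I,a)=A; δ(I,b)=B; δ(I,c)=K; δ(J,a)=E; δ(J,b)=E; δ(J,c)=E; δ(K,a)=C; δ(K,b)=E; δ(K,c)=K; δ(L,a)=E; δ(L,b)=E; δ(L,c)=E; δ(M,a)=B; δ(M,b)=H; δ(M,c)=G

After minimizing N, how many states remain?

All states are reachable from the start state.
Initial partition by acceptance: {B,D,K} | {A,C,E,F,G,H,I,J,L,M}.
On input a, block {A,C,E,F,G,H,I,J,L,M} splits into {A,E,G,H,I,J,L} and {C,F,M}.
Refine {B,D,K} on symbol a: members go to different blocks, giving {D,K} and {B}.
Split {A,E,G,H,I,J,L} by δ(·,a) → {A,E,I,J,L} and {G,H}.
On input b, block {A,E,I,J,L} splits into {E,J,L} and {A,I}.
On input c, block {E,J,L} splits into {J,L} and {E}.
No further refinement is possible. Final partition (7 blocks): {D,K} | {J,L} | {C,F,M} | {B} | {G,H} | {A,I} | {E}.

7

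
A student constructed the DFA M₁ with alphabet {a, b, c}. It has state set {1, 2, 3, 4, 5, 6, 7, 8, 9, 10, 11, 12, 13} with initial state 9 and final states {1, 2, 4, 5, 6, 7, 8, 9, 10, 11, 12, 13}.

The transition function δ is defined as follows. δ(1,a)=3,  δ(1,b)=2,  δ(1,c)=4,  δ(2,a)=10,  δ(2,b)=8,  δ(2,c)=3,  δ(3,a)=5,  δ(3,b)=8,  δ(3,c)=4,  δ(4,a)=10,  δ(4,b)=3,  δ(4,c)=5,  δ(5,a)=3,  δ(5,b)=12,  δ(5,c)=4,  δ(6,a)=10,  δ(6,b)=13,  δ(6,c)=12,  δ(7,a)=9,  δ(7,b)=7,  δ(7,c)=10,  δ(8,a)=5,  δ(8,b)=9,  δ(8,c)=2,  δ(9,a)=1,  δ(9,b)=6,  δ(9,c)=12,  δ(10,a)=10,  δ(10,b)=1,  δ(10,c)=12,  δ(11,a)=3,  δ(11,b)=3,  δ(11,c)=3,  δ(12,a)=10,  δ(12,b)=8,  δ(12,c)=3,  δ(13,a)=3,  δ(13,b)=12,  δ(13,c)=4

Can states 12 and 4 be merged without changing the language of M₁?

No

Reachable states from the start: {1,2,3,4,5,6,8,9,10,12,13}. Unreachable: {7,11} — drop them.
Initial partition by acceptance: {1,2,4,5,6,8,9,10,12,13} | {3}.
Refine {1,2,4,5,6,8,9,10,12,13} on symbol a: members go to different blocks, giving {2,4,6,8,9,10,12} and {1,5,13}.
On input a, block {2,4,6,8,9,10,12} splits into {2,4,6,10,12} and {8,9}.
Split {2,4,6,10,12} by δ(·,b) → {2,12} and {6,10} and {4}.
Refine {8,9} on symbol b: members go to different blocks, giving {8} and {9}.
No further refinement is possible. Final partition (7 blocks): {2,12} | {3} | {1,5,13} | {8} | {6,10} | {4} | {9}.
12 and 4 end up in different blocks, so they are distinguishable. For instance, the string 'b' is accepted from only 12.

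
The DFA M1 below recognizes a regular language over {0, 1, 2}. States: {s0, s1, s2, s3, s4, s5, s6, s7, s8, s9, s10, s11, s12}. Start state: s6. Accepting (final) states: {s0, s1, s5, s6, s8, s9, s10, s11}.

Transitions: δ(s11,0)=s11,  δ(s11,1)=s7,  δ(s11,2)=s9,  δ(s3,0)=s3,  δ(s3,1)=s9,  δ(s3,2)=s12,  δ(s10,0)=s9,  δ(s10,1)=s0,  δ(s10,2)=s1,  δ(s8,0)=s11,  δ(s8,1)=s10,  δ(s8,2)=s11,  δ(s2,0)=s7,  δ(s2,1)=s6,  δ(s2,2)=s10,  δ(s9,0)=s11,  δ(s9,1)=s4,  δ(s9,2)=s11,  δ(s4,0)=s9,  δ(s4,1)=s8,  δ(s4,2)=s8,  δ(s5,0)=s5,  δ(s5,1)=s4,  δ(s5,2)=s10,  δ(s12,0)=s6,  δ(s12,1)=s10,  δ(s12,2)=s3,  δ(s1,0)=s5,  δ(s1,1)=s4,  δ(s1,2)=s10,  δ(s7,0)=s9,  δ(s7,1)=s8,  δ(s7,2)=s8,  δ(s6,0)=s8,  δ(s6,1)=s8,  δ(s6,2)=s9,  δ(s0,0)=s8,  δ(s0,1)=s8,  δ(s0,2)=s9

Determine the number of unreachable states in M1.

3

No path from s6 leads to s2, s3, s12; the other 10 states are all reachable.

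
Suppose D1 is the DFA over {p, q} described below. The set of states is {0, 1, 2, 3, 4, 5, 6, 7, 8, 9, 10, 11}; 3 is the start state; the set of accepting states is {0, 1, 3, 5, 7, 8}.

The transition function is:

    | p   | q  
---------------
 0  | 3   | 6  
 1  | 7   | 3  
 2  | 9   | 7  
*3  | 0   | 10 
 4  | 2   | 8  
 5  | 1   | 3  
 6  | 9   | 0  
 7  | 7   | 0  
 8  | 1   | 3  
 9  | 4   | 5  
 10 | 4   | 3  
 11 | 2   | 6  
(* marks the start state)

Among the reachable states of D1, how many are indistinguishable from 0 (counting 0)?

2

States {11} cannot be reached from the start state, so discard them.
Initial partition by acceptance: {0,1,3,5,7,8} | {2,4,6,9,10}.
Refine {0,1,3,5,7,8} on symbol q: members go to different blocks, giving {1,5,7,8} and {0,3}.
Refine {2,4,6,9,10} on symbol q: members go to different blocks, giving {2,4,9} and {6,10}.
No further refinement is possible. Final partition (4 blocks): {1,5,7,8} | {2,4,9} | {0,3} | {6,10}.
State 0 belongs to the block {0,3}, which has 2 states.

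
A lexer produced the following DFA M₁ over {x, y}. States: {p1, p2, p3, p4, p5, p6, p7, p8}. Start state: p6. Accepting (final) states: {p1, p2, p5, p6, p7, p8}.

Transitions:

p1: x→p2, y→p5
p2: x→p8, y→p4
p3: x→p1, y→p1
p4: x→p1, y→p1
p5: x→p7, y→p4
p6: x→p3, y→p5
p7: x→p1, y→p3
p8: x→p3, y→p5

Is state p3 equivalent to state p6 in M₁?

No

All states are reachable from the start state.
P0 = {p1,p2,p5,p6,p7,p8} | {p3,p4}.
On input x, block {p1,p2,p5,p6,p7,p8} splits into {p1,p2,p5,p7} and {p6,p8}.
On input x, block {p1,p2,p5,p7} splits into {p1,p5,p7} and {p2}.
Split {p1,p5,p7} by δ(·,x) → {p5,p7} and {p1}.
On input x, block {p5,p7} splits into {p5} and {p7}.
Stable partition: {p5} | {p3,p4} | {p6,p8} | {p2} | {p1} | {p7} — 6 equivalence classes.
p3 and p6 end up in different blocks, so they are distinguishable. For instance, the string 'ε' is accepted from only p6.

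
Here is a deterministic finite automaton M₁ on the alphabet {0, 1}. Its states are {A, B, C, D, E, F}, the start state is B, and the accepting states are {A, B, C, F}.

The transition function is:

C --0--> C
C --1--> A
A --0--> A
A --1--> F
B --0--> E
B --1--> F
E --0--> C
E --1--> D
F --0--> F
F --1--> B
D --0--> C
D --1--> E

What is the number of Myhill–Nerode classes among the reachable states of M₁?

5

Every state is reachable, so we keep all 6.
P0 = {A,B,C,F} | {D,E}.
On input 0, block {A,B,C,F} splits into {A,C,F} and {B}.
Refine {A,C,F} on symbol 1: members go to different blocks, giving {A,C} and {F}.
Split {A,C} by δ(·,1) → {A} and {C}.
No further refinement is possible. Final partition (5 blocks): {A} | {D,E} | {B} | {F} | {C}.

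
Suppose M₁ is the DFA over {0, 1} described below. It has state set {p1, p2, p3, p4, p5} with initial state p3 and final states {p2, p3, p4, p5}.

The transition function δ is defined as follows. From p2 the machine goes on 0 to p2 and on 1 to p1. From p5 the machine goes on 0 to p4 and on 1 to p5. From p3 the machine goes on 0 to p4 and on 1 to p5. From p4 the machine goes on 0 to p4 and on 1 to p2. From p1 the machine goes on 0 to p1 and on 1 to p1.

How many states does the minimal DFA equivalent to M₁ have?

4

Every state is reachable, so we keep all 5.
P0 = {p2,p3,p4,p5} | {p1}.
On input 1, block {p2,p3,p4,p5} splits into {p3,p4,p5} and {p2}.
Split {p3,p4,p5} by δ(·,1) → {p3,p5} and {p4}.
The partition is now stable with 4 blocks: {p3,p5} | {p1} | {p2} | {p4}.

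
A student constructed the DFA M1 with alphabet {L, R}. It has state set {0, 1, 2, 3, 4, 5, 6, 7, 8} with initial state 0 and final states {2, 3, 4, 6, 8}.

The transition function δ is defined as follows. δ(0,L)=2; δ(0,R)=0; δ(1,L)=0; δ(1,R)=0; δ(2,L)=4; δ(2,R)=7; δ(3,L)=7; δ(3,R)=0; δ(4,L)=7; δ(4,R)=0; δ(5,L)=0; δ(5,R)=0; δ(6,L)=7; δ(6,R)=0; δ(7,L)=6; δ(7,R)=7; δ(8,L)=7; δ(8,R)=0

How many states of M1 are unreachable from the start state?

No path from 0 leads to 1, 3, 5, 8; the other 5 states are all reachable.

4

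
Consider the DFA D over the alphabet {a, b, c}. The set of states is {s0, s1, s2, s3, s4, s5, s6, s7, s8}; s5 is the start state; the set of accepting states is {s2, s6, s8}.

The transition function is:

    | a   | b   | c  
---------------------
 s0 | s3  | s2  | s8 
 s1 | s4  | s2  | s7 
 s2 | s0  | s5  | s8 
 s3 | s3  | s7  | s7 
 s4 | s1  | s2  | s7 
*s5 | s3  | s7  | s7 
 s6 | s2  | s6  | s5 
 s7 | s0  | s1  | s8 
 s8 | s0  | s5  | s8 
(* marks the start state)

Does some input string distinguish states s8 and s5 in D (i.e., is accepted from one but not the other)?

Yes

First remove the unreachable states {s6}; 8 states remain.
P0 = {s2,s8} | {s0,s1,s3,s4,s5,s7}.
On input b, block {s0,s1,s3,s4,s5,s7} splits into {s0,s1,s4} and {s3,s5,s7}.
Split {s0,s1,s4} by δ(·,a) → {s1,s4} and {s0}.
Split {s3,s5,s7} by δ(·,a) → {s3,s5} and {s7}.
No further refinement is possible. Final partition (5 blocks): {s2,s8} | {s1,s4} | {s3,s5} | {s0} | {s7}.
s8 and s5 end up in different blocks, so they are distinguishable. For instance, the string 'ε' is accepted from only s8.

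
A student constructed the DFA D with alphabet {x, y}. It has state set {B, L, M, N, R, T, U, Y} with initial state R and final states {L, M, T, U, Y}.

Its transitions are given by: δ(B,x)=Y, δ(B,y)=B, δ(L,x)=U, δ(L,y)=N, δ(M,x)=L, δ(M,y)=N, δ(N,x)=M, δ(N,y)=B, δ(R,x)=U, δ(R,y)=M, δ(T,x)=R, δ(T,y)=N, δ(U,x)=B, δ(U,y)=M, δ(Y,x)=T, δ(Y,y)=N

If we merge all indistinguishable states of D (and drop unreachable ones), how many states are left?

Start with accepting vs non-accepting: {L,M,T,U,Y} | {B,N,R}.
On input x, block {L,M,T,U,Y} splits into {L,M,Y} and {T,U}.
Refine {L,M,Y} on symbol x: members go to different blocks, giving {L,Y} and {M}.
Refine {B,N,R} on symbol x: members go to different blocks, giving {N} and {B} and {R}.
Split {T,U} by δ(·,x) → {U} and {T}.
On input x, block {L,Y} splits into {L} and {Y}.
No further refinement is possible. Final partition (8 blocks): {L} | {N} | {U} | {M} | {B} | {R} | {T} | {Y}.

8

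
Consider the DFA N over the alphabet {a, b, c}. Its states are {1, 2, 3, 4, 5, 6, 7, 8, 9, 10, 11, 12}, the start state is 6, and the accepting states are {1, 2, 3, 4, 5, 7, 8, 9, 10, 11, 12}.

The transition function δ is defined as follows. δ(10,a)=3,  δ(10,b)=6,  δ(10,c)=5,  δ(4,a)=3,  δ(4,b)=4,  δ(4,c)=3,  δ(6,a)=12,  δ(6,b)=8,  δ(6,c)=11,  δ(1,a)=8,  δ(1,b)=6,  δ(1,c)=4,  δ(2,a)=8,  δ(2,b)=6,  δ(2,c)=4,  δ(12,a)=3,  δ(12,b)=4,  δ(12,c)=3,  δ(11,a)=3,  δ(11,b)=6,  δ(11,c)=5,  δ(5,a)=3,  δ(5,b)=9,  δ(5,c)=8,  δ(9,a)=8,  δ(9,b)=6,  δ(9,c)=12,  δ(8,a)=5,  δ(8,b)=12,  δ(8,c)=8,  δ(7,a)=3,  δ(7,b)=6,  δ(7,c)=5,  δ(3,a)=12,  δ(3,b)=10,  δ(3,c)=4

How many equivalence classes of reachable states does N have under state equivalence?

States {1,2,7} cannot be reached from the start state, so discard them.
Initial partition by acceptance: {3,4,5,8,9,10,11,12} | {6}.
Refine {3,4,5,8,9,10,11,12} on symbol b: members go to different blocks, giving {3,4,5,8,12} and {9,10,11}.
Refine {3,4,5,8,12} on symbol b: members go to different blocks, giving {4,8,12} and {3,5}.
On input c, block {4,8,12} splits into {4,12} and {8}.
Split {9,10,11} by δ(·,a) → {10,11} and {9}.
On input a, block {3,5} splits into {3} and {5}.
No further refinement is possible. Final partition (7 blocks): {4,12} | {6} | {10,11} | {3} | {8} | {9} | {5}.

7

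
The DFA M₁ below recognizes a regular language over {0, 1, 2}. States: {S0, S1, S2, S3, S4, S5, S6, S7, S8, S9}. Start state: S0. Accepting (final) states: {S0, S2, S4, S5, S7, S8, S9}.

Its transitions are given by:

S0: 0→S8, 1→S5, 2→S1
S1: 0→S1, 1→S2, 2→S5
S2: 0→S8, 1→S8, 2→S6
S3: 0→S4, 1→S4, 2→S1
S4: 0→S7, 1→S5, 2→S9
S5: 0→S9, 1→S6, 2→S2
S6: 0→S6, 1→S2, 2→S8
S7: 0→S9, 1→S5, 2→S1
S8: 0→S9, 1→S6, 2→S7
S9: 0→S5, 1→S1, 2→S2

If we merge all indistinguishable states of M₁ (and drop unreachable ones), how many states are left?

3

States {S3,S4} cannot be reached from the start state, so discard them.
Start with accepting vs non-accepting: {S0,S2,S5,S7,S8,S9} | {S1,S6}.
Refine {S0,S2,S5,S7,S8,S9} on symbol 1: members go to different blocks, giving {S0,S2,S7} and {S5,S8,S9}.
No further refinement is possible. Final partition (3 blocks): {S0,S2,S7} | {S1,S6} | {S5,S8,S9}.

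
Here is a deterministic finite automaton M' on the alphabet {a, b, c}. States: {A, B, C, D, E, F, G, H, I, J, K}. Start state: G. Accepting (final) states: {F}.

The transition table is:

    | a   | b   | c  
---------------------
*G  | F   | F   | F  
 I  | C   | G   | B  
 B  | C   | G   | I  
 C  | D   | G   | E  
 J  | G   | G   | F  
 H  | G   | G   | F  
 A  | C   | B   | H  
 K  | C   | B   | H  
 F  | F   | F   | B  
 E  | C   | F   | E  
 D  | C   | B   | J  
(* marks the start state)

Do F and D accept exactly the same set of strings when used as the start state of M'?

Reachable states from the start: {B,C,D,E,F,G,I,J}. Unreachable: {A,H,K} — drop them.
Start with accepting vs non-accepting: {F} | {B,C,D,E,G,I,J}.
Split {B,C,D,E,G,I,J} by δ(·,a) → {B,C,D,E,I,J} and {G}.
On input a, block {B,C,D,E,I,J} splits into {B,C,D,E,I} and {J}.
Refine {B,C,D,E,I} on symbol b: members go to different blocks, giving {B,C,I} and {D} and {E}.
On input a, block {B,C,I} splits into {B,I} and {C}.
No further refinement is possible. Final partition (7 blocks): {F} | {B,I} | {G} | {J} | {D} | {E} | {C}.
F and D end up in different blocks, so they are distinguishable. For instance, the string 'ε' is accepted from only F.

No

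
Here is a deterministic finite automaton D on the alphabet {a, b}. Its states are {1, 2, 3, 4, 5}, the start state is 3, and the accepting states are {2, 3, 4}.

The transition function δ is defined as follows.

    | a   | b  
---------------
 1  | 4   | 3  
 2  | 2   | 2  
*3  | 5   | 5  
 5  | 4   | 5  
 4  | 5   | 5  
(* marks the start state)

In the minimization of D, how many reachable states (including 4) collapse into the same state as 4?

2

Reachable states from the start: {3,4,5}. Unreachable: {1,2} — drop them.
P0 = {3,4} | {5}.
No further refinement is possible. Final partition (2 blocks): {3,4} | {5}.
State 4 belongs to the block {3,4}, which has 2 states.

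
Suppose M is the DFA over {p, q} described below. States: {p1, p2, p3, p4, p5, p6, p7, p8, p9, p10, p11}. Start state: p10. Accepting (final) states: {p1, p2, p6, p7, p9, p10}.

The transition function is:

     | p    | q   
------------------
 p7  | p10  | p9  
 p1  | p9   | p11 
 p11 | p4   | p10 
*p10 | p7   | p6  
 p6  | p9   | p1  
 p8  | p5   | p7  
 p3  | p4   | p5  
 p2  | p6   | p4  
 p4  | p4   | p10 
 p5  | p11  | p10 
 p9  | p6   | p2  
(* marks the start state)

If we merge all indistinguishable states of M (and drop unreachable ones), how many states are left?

4

Reachable states from the start: {p1,p2,p4,p6,p7,p9,p10,p11}. Unreachable: {p3,p5,p8} — drop them.
Start with accepting vs non-accepting: {p1,p2,p6,p7,p9,p10} | {p4,p11}.
Refine {p1,p2,p6,p7,p9,p10} on symbol q: members go to different blocks, giving {p6,p7,p9,p10} and {p1,p2}.
Refine {p6,p7,p9,p10} on symbol q: members go to different blocks, giving {p6,p9} and {p7,p10}.
The partition is now stable with 4 blocks: {p6,p9} | {p4,p11} | {p1,p2} | {p7,p10}.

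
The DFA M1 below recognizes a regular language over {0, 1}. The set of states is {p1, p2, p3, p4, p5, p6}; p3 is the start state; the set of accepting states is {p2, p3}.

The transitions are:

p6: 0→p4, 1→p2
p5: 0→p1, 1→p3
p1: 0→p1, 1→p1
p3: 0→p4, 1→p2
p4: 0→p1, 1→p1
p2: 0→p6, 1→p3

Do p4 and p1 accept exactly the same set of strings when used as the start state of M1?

States {p5} cannot be reached from the start state, so discard them.
Start with accepting vs non-accepting: {p2,p3} | {p1,p4,p6}.
Split {p1,p4,p6} by δ(·,1) → {p1,p4} and {p6}.
On input 0, block {p2,p3} splits into {p2} and {p3}.
No further refinement is possible. Final partition (4 blocks): {p2} | {p1,p4} | {p6} | {p3}.
p4 and p1 lie in the same block of the stable partition, so they are equivalent — no string distinguishes them.

Yes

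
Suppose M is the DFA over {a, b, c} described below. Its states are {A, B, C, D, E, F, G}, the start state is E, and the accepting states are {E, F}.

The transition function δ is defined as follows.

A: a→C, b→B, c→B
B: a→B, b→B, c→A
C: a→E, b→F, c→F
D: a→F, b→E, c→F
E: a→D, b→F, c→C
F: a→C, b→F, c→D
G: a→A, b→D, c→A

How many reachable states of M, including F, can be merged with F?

Reachable states from the start: {C,D,E,F}. Unreachable: {A,B,G} — drop them.
Start with accepting vs non-accepting: {E,F} | {C,D}.
No further refinement is possible. Final partition (2 blocks): {E,F} | {C,D}.
State F belongs to the block {E,F}, which has 2 states.

2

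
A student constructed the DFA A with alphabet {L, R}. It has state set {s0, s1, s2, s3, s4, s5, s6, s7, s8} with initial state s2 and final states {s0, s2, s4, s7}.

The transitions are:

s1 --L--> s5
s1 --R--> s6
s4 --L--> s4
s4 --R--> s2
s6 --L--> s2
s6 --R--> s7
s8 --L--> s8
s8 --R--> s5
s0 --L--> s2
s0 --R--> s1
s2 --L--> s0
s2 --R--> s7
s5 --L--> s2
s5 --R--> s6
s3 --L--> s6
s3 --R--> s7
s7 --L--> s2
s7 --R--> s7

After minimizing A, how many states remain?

First remove the unreachable states {s3,s4,s8}; 6 states remain.
Start with accepting vs non-accepting: {s0,s2,s7} | {s1,s5,s6}.
Split {s0,s2,s7} by δ(·,R) → {s2,s7} and {s0}.
On input L, block {s2,s7} splits into {s2} and {s7}.
On input L, block {s1,s5,s6} splits into {s5,s6} and {s1}.
On input R, block {s5,s6} splits into {s5} and {s6}.
No further refinement is possible. Final partition (6 blocks): {s2} | {s5} | {s0} | {s7} | {s1} | {s6}.

6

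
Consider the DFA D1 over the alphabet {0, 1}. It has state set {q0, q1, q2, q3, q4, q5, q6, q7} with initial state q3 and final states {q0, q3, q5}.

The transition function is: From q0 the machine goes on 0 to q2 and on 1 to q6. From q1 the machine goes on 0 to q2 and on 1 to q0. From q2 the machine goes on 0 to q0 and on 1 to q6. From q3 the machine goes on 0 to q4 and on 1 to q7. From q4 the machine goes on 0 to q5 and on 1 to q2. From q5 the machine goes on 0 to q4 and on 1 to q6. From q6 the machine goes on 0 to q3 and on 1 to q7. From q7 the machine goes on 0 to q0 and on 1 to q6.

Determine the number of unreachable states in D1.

No path from q3 leads to q1; the other 7 states are all reachable.

1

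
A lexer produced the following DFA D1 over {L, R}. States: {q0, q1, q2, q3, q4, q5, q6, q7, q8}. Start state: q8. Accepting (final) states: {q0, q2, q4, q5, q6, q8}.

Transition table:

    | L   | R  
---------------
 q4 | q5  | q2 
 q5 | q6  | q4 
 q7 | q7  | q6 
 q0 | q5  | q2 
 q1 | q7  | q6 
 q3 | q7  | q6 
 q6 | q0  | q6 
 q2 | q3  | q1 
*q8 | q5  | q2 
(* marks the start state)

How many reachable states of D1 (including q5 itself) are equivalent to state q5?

Start with accepting vs non-accepting: {q0,q2,q4,q5,q6,q8} | {q1,q3,q7}.
Split {q0,q2,q4,q5,q6,q8} by δ(·,L) → {q0,q4,q5,q6,q8} and {q2}.
Split {q0,q4,q5,q6,q8} by δ(·,R) → {q0,q4,q8} and {q5,q6}.
On input L, block {q5,q6} splits into {q5} and {q6}.
Stable partition: {q0,q4,q8} | {q1,q3,q7} | {q2} | {q5} | {q6} — 5 equivalence classes.
The equivalence class containing q5 is {q5}, of size 1.

1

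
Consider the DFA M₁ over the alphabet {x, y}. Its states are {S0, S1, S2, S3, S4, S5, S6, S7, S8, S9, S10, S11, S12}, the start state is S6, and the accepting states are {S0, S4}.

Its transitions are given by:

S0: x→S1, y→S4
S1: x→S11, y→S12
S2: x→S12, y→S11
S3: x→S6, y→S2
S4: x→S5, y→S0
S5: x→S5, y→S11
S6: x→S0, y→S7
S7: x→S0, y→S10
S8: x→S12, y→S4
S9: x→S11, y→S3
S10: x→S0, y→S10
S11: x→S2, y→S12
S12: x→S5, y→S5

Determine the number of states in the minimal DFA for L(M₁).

Reachable states from the start: {S0,S1,S2,S4,S5,S6,S7,S10,S11,S12}. Unreachable: {S3,S8,S9} — drop them.
Start with accepting vs non-accepting: {S0,S4} | {S1,S2,S5,S6,S7,S10,S11,S12}.
Refine {S1,S2,S5,S6,S7,S10,S11,S12} on symbol x: members go to different blocks, giving {S1,S2,S5,S11,S12} and {S6,S7,S10}.
No further refinement is possible. Final partition (3 blocks): {S0,S4} | {S1,S2,S5,S11,S12} | {S6,S7,S10}.

3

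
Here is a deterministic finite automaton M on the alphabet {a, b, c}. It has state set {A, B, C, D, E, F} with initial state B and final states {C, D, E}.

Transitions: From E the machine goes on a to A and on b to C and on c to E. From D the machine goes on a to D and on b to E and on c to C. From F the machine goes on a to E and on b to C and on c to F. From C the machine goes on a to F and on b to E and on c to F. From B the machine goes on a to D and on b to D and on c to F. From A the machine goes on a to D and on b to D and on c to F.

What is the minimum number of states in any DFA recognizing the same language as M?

All states are reachable from the start state.
Initial partition by acceptance: {C,D,E} | {A,B,F}.
Refine {C,D,E} on symbol a: members go to different blocks, giving {C,E} and {D}.
Split {C,E} by δ(·,c) → {C} and {E}.
Refine {A,B,F} on symbol a: members go to different blocks, giving {A,B} and {F}.
Stable partition: {C} | {A,B} | {D} | {E} | {F} — 5 equivalence classes.

5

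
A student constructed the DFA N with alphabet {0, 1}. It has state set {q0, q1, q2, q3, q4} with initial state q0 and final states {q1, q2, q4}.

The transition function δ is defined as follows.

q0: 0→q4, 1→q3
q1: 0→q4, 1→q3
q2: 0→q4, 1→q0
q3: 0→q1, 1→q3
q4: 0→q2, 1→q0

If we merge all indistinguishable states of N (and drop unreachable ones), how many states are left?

P0 = {q1,q2,q4} | {q0,q3}.
The partition is now stable with 2 blocks: {q1,q2,q4} | {q0,q3}.

2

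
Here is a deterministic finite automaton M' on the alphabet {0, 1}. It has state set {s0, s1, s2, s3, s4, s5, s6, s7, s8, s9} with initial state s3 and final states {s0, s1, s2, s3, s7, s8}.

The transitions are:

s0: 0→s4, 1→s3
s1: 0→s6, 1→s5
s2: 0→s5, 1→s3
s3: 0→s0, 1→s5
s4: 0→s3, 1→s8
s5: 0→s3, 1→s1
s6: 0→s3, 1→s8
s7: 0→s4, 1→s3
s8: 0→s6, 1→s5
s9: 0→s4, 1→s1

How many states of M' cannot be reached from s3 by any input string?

Starting at s3 and following transitions, the reachable set is {s0, s1, s3, s4, s5, s6, s8}. That leaves s2, s7, s9 unreachable — 3 in total.

3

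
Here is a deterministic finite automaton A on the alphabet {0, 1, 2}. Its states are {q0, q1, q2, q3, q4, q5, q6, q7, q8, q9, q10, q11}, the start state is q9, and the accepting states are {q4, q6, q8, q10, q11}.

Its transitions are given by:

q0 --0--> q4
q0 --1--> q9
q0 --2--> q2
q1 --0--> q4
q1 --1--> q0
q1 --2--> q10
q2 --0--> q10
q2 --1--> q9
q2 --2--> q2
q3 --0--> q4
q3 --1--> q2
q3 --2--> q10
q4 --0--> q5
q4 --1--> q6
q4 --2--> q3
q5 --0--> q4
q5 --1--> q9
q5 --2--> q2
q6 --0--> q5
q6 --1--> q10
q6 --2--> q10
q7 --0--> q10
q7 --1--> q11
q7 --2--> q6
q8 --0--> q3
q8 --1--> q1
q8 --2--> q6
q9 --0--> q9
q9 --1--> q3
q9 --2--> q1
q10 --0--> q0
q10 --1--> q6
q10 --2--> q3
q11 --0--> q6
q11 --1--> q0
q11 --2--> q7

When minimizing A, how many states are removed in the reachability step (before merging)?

3

BFS from q9 reaches {q0, q1, q2, q3, q4, q5, q6, q9, q10}; the 3 state(s) q7, q8, q11 are never visited.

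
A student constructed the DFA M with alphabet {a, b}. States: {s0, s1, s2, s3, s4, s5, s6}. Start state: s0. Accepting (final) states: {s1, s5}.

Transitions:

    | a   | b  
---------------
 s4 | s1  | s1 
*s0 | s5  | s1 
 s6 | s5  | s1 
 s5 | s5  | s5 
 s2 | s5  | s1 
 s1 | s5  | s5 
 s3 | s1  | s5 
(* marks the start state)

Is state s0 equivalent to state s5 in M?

No

States {s2,s3,s4,s6} cannot be reached from the start state, so discard them.
P0 = {s1,s5} | {s0}.
Stable partition: {s1,s5} | {s0} — 2 equivalence classes.
s0 and s5 end up in different blocks, so they are distinguishable. For instance, the string 'ε' is accepted from only s5.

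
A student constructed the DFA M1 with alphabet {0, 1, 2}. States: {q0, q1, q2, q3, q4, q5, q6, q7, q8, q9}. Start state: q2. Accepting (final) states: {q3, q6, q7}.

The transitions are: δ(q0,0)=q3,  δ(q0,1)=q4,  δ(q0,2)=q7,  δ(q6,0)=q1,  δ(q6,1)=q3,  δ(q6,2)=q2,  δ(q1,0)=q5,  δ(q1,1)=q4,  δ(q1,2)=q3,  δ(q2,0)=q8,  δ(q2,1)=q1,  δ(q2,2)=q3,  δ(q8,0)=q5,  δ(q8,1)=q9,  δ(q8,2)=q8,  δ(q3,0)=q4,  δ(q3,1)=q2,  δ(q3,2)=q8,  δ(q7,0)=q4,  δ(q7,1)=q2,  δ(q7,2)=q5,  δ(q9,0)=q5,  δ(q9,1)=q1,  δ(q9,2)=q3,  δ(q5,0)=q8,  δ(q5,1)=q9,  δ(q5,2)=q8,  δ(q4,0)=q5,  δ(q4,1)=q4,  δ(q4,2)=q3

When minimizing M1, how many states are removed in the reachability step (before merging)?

3

Starting at q2 and following transitions, the reachable set is {q1, q2, q3, q4, q5, q8, q9}. That leaves q0, q6, q7 unreachable — 3 in total.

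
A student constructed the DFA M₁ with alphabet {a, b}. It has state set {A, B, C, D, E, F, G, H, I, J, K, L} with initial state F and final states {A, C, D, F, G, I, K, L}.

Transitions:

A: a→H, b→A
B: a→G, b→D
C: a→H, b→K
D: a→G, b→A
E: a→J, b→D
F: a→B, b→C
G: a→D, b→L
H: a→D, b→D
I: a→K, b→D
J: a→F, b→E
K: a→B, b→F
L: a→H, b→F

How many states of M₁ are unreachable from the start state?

3

BFS from F reaches {A, B, C, D, F, G, H, K, L}; the 3 state(s) E, I, J are never visited.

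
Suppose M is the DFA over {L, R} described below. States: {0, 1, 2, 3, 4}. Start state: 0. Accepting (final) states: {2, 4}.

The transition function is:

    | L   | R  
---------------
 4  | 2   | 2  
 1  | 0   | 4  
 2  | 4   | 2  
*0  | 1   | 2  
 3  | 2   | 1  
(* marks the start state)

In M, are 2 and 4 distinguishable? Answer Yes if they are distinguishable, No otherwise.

No

Reachable states from the start: {0,1,2,4}. Unreachable: {3} — drop them.
P0 = {2,4} | {0,1}.
Stable partition: {2,4} | {0,1} — 2 equivalence classes.
2 and 4 lie in the same block of the stable partition, so they are equivalent — no string distinguishes them.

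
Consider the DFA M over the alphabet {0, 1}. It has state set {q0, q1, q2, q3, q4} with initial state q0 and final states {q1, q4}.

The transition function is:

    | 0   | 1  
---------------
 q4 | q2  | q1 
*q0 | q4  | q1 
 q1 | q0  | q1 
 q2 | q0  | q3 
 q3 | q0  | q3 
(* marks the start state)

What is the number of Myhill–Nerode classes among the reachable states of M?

Every state is reachable, so we keep all 5.
Initial partition by acceptance: {q1,q4} | {q0,q2,q3}.
On input 0, block {q0,q2,q3} splits into {q2,q3} and {q0}.
Split {q1,q4} by δ(·,0) → {q1} and {q4}.
The partition is now stable with 4 blocks: {q1} | {q2,q3} | {q0} | {q4}.

4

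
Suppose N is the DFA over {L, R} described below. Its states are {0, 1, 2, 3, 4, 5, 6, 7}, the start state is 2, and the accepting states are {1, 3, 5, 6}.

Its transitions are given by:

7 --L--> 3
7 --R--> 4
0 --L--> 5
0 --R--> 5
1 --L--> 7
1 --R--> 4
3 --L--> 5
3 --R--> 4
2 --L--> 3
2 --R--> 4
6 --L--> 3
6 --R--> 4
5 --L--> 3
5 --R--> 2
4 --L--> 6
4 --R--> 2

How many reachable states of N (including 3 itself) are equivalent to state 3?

3

Reachable states from the start: {2,3,4,5,6}. Unreachable: {0,1,7} — drop them.
Initial partition by acceptance: {3,5,6} | {2,4}.
Stable partition: {3,5,6} | {2,4} — 2 equivalence classes.
The equivalence class containing 3 is {3,5,6}, of size 3.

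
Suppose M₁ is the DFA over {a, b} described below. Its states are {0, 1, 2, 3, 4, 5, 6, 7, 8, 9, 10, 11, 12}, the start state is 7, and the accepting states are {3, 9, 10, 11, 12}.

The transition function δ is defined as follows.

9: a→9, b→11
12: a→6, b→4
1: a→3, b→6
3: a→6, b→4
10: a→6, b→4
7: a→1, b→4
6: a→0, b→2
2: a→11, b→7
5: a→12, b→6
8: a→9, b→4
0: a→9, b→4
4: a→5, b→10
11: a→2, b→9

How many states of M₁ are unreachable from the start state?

1

No path from 7 leads to 8; the other 12 states are all reachable.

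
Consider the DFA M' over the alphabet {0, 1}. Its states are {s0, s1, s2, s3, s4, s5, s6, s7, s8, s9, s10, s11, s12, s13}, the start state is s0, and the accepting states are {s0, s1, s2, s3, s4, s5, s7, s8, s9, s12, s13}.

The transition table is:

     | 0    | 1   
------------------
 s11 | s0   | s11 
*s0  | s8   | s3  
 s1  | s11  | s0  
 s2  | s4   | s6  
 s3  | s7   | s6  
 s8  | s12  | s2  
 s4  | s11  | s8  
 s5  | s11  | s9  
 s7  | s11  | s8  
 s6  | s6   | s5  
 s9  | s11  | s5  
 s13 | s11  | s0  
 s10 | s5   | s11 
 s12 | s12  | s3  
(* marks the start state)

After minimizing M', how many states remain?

States {s1,s10,s13} cannot be reached from the start state, so discard them.
Initial partition by acceptance: {s0,s2,s3,s4,s5,s7,s8,s9,s12} | {s6,s11}.
On input 0, block {s0,s2,s3,s4,s5,s7,s8,s9,s12} splits into {s0,s2,s3,s8,s12} and {s4,s5,s7,s9}.
On input 0, block {s0,s2,s3,s8,s12} splits into {s0,s8,s12} and {s2,s3}.
Split {s6,s11} by δ(·,0) → {s6} and {s11}.
On input 1, block {s4,s5,s7,s9} splits into {s4,s7} and {s5,s9}.
No further refinement is possible. Final partition (6 blocks): {s0,s8,s12} | {s6} | {s4,s7} | {s2,s3} | {s11} | {s5,s9}.

6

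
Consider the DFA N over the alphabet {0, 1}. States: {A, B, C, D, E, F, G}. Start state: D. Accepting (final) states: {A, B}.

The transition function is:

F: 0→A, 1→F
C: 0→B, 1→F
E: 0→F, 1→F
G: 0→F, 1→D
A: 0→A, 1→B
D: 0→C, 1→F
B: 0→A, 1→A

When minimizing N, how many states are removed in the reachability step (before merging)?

2

BFS from D reaches {A, B, C, D, F}; the 2 state(s) E, G are never visited.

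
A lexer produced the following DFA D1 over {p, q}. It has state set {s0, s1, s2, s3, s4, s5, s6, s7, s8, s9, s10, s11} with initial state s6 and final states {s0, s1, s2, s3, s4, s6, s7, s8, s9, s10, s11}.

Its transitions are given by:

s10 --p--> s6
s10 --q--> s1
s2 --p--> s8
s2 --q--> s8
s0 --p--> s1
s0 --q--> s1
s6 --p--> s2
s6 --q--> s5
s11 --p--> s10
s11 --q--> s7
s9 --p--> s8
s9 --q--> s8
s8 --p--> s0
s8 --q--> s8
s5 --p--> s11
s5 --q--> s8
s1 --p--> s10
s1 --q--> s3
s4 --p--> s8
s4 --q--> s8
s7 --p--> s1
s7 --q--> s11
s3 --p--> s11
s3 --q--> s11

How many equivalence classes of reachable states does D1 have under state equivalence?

States {s4,s9} cannot be reached from the start state, so discard them.
Initial partition by acceptance: {s0,s1,s2,s3,s6,s7,s8,s10,s11} | {s5}.
On input q, block {s0,s1,s2,s3,s6,s7,s8,s10,s11} splits into {s0,s1,s2,s3,s7,s8,s10,s11} and {s6}.
On input p, block {s0,s1,s2,s3,s7,s8,s10,s11} splits into {s0,s1,s2,s3,s7,s8,s11} and {s10}.
On input p, block {s0,s1,s2,s3,s7,s8,s11} splits into {s0,s2,s3,s7,s8} and {s1,s11}.
Split {s0,s2,s3,s7,s8} by δ(·,p) → {s0,s3,s7} and {s2,s8}.
Split {s2,s8} by δ(·,p) → {s2} and {s8}.
The partition is now stable with 7 blocks: {s0,s3,s7} | {s5} | {s6} | {s10} | {s1,s11} | {s2} | {s8}.

7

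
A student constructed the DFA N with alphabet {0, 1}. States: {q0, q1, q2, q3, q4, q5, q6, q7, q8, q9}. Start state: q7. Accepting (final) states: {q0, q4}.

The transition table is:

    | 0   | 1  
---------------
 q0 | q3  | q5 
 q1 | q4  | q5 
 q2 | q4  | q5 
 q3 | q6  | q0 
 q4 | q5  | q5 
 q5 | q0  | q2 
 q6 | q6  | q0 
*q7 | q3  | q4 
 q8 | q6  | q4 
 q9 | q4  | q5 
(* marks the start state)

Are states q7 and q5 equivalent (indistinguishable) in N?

States {q1,q8,q9} cannot be reached from the start state, so discard them.
P0 = {q0,q4} | {q2,q3,q5,q6,q7}.
On input 0, block {q2,q3,q5,q6,q7} splits into {q3,q6,q7} and {q2,q5}.
On input 0, block {q0,q4} splits into {q0} and {q4}.
On input 1, block {q3,q6,q7} splits into {q3,q6} and {q7}.
On input 0, block {q2,q5} splits into {q2} and {q5}.
Stable partition: {q0} | {q3,q6} | {q2} | {q4} | {q7} | {q5} — 6 equivalence classes.
q7 and q5 end up in different blocks, so they are distinguishable. For instance, the string '0' is accepted from only q5.

No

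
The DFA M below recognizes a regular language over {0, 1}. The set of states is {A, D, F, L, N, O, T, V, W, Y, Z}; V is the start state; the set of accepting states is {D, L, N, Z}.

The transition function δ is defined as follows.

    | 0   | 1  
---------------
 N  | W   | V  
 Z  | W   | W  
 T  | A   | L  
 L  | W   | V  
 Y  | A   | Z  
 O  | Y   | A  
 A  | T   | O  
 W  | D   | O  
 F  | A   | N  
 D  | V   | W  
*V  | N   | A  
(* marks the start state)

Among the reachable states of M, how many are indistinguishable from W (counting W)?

2

First remove the unreachable states {F}; 10 states remain.
Start with accepting vs non-accepting: {D,L,N,Z} | {A,O,T,V,W,Y}.
Split {A,O,T,V,W,Y} by δ(·,0) → {A,O,T,Y} and {V,W}.
Split {A,O,T,Y} by δ(·,1) → {A,O} and {T,Y}.
The partition is now stable with 4 blocks: {D,L,N,Z} | {A,O} | {V,W} | {T,Y}.
The equivalence class containing W is {V,W}, of size 2.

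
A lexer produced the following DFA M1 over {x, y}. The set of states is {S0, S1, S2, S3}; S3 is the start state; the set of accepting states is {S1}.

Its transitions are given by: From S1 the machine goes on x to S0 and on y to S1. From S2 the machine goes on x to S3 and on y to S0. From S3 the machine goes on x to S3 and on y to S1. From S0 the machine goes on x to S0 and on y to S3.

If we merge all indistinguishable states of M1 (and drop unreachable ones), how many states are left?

States {S2} cannot be reached from the start state, so discard them.
Start with accepting vs non-accepting: {S1} | {S0,S3}.
On input y, block {S0,S3} splits into {S0} and {S3}.
No further refinement is possible. Final partition (3 blocks): {S1} | {S0} | {S3}.

3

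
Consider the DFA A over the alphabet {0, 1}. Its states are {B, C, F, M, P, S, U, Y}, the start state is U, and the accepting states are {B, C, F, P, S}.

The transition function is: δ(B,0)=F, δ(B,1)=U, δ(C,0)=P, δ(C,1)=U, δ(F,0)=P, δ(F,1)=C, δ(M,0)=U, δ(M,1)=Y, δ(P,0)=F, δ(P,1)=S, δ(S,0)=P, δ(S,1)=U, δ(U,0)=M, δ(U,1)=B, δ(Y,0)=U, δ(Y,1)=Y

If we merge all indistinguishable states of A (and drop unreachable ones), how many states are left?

4

Every state is reachable, so we keep all 8.
P0 = {B,C,F,P,S} | {M,U,Y}.
Split {B,C,F,P,S} by δ(·,1) → {B,C,S} and {F,P}.
Refine {M,U,Y} on symbol 1: members go to different blocks, giving {M,Y} and {U}.
The partition is now stable with 4 blocks: {B,C,S} | {M,Y} | {F,P} | {U}.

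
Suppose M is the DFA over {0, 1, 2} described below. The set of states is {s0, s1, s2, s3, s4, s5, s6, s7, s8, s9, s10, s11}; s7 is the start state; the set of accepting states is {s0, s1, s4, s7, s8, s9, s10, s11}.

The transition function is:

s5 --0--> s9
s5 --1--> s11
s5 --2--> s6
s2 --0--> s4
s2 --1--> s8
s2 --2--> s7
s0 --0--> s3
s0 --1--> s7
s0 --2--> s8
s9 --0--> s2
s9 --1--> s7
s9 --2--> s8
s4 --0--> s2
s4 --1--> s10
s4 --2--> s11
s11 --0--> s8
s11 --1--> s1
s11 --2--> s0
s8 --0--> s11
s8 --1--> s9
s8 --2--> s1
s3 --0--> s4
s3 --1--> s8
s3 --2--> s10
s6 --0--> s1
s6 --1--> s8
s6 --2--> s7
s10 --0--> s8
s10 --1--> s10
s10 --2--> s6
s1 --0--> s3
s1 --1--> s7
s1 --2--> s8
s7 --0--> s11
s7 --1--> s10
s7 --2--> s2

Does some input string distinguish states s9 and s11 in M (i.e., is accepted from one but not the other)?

States {s5} cannot be reached from the start state, so discard them.
Start with accepting vs non-accepting: {s0,s1,s4,s7,s8,s9,s10,s11} | {s2,s3,s6}.
Split {s0,s1,s4,s7,s8,s9,s10,s11} by δ(·,0) → {s0,s1,s4,s9} and {s7,s8,s10,s11}.
Split {s7,s8,s10,s11} by δ(·,1) → {s7,s10} and {s8,s11}.
No further refinement is possible. Final partition (4 blocks): {s0,s1,s4,s9} | {s2,s3,s6} | {s7,s10} | {s8,s11}.
s9 and s11 end up in different blocks, so they are distinguishable. For instance, the string '0' is accepted from only s11.

Yes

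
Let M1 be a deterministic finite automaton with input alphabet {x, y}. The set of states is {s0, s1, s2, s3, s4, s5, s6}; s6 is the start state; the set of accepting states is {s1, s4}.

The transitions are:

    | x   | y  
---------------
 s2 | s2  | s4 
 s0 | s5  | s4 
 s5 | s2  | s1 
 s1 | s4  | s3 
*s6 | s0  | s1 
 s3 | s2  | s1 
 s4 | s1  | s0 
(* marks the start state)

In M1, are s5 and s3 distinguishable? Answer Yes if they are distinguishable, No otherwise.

Initial partition by acceptance: {s1,s4} | {s0,s2,s3,s5,s6}.
Stable partition: {s1,s4} | {s0,s2,s3,s5,s6} — 2 equivalence classes.
s5 and s3 lie in the same block of the stable partition, so they are equivalent — no string distinguishes them.

No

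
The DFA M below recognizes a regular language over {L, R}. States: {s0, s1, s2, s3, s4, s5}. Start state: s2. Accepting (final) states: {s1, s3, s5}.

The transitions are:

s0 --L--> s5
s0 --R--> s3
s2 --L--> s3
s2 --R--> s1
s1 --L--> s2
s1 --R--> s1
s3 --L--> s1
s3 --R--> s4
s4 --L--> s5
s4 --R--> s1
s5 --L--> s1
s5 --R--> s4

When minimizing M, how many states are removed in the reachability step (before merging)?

Starting at s2 and following transitions, the reachable set is {s1, s2, s3, s4, s5}. That leaves s0 unreachable — 1 in total.

1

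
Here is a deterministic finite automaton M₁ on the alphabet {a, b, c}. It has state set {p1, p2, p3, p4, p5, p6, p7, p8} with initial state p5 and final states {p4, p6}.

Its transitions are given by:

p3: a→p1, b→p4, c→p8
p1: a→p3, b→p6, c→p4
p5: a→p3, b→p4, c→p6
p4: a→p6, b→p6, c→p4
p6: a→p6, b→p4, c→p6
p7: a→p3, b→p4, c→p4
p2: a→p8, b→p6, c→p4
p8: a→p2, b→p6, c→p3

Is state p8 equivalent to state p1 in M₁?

First remove the unreachable states {p7}; 7 states remain.
P0 = {p4,p6} | {p1,p2,p3,p5,p8}.
On input c, block {p1,p2,p3,p5,p8} splits into {p1,p2,p5} and {p3,p8}.
No further refinement is possible. Final partition (3 blocks): {p4,p6} | {p1,p2,p5} | {p3,p8}.
p8 and p1 end up in different blocks, so they are distinguishable. For instance, the string 'c' is accepted from only p1.

No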